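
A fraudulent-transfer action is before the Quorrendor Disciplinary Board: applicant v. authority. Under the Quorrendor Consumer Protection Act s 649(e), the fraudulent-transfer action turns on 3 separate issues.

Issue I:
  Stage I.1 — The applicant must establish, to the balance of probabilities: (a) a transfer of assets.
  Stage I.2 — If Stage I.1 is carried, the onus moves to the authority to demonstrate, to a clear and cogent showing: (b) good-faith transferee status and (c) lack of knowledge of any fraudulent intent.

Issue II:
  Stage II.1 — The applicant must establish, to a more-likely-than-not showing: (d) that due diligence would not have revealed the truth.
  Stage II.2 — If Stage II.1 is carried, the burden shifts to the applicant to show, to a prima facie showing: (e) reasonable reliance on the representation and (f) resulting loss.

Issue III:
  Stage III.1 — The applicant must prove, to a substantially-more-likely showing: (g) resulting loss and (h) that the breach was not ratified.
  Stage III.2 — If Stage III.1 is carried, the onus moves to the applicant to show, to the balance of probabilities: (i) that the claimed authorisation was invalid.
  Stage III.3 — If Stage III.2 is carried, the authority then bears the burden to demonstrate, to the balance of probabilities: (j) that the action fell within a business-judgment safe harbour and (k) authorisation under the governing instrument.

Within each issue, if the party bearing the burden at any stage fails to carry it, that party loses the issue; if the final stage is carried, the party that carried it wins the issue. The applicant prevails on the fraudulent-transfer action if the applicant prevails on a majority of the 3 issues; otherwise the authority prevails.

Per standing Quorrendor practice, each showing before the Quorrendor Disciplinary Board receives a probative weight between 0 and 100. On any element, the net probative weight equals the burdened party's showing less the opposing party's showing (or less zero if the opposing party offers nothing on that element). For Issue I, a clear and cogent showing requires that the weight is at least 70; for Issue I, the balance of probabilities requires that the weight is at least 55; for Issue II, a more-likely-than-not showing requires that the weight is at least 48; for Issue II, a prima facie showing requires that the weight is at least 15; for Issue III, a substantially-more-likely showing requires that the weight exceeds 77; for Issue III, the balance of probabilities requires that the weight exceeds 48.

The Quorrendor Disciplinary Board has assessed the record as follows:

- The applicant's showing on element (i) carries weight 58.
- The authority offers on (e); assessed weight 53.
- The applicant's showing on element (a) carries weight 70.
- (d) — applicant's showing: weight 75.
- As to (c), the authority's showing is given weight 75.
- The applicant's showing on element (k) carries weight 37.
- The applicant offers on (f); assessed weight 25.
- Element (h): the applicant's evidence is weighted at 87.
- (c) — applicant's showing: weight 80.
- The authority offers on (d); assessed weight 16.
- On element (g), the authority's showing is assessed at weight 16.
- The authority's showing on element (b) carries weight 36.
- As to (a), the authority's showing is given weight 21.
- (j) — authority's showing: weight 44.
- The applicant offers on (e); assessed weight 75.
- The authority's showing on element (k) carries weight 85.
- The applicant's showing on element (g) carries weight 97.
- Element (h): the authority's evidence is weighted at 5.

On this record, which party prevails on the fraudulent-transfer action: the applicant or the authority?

— Issue I —
Stage I.1 (applicant, the balance of probabilities, weight is at least 55): (a) net 70−21=49 < 55 — fails.
  Not every element is met, so the applicant fails to carry Stage I.1.
So the authority prevails on this issue.
— Issue II —
Stage II.1 (applicant, a more-likely-than-not showing, weight is at least 48): (d) net 75−16=59 ≥ 48 — meets.
  Stage II.1 is satisfied; the applicant continues to bear the burden.
Stage II.2 (applicant, a prima facie showing, weight is at least 15): (e) net 75−53=22 ≥ 15 — meets; (f) 25 ≥ 15 — meets.
  Stage II.2 carried; the final stage is satisfied.
All stages carried — the applicant prevails on this issue.
— Issue III —
Stage III.1 (applicant, a substantially-more-likely showing, weight exceeds 77): (g) net 97−16=81 > 77 — meets; (h) net 87−5=82 > 77 — meets.
  Stage III.1 is satisfied; the applicant continues to bear the burden.
Stage III.2 (applicant, the balance of probabilities, weight exceeds 48): (i) 58 > 48 — meets.
  Stage III.2 is satisfied; the onus moves to the authority.
Stage III.3 (authority, the balance of probabilities, weight exceeds 48): (j) 44 ≤ 48 — fails; (k) net 85−37=48 ≤ 48 — fails.
  Stage III.3 not carried; the authority fails its burden.
So the applicant prevails on this issue.
Per-issue: Issue I → authority; Issue II → applicant; Issue III → applicant. The applicant must prevail on a majority of issues; overall, the applicant prevails.

applicant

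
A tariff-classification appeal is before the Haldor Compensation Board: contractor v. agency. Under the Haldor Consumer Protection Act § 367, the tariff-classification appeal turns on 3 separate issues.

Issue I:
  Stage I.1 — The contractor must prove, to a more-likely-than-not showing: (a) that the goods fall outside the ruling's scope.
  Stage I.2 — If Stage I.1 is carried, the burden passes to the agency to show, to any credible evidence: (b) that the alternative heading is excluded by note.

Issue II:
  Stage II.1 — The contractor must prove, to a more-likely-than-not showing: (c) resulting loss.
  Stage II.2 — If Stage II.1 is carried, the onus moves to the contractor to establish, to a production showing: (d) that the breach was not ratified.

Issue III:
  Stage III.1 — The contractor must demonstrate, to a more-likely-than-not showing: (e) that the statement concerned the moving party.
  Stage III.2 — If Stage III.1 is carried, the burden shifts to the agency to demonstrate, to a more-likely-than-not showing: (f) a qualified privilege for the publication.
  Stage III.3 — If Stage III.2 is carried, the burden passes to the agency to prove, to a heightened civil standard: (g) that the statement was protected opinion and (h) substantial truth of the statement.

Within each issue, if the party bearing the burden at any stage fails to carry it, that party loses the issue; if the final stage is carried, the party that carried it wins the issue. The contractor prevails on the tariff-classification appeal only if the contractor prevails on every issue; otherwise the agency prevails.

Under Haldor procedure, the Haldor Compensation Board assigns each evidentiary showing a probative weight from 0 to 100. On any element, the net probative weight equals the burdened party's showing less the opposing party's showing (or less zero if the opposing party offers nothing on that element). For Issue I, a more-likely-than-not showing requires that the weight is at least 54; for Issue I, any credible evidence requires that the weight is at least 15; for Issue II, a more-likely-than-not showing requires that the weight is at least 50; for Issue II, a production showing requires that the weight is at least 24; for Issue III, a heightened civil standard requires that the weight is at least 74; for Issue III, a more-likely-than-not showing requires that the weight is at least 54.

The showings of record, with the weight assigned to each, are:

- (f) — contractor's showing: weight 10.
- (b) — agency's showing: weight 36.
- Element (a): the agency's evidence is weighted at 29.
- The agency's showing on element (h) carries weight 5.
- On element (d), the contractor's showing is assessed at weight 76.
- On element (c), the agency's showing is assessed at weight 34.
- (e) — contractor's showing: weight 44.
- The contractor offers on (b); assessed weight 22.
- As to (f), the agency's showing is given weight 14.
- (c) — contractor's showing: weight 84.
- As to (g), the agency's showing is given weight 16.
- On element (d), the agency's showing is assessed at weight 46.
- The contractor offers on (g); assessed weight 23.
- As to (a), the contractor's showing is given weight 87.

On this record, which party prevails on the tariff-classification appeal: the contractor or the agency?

— Issue I —
Stage I.1 (contractor, a more-likely-than-not showing, weight is at least 54): (a) net 87−29=58 ≥ 54 — meets.
  The contractor carries Stage I.1; the agency now bears the burden.
Stage I.2 (agency, any credible evidence, weight is at least 15): (b) net 36−22=14 < 15 — fails.
  The agency does not carry Stage I.2.
The contractor prevails on this issue.
— Issue II —
At Stage II.1 the contractor must meet a more-likely-than-not showing (weight is at least 50): on (c) the weight is 84 less the opposing 34 gives net 50, ≥ 50, so (c) meets the standard.
  All elements met. The contractor retains the burden for Stage II.2.
At Stage II.2 the contractor must meet a production showing (weight is at least 24): on (d) the weight is 76 less the opposing 46 gives net 30, which does reach 24, so (d) meets the standard.
  Stage II.2 carried; the final stage is satisfied.
With every stage satisfied, the contractor prevails on this issue.
— Issue III —
At Stage III.1 the contractor must meet a more-likely-than-not showing (weight is at least 54): on (e) the weight is 44, < 54, so (e) does not meet the standard.
  The contractor does not carry Stage III.1.
The agency prevails on this issue.
Per-issue: Issue I → contractor; Issue II → contractor; Issue III → agency. The contractor must prevail on every issue; overall, the agency prevails.

agency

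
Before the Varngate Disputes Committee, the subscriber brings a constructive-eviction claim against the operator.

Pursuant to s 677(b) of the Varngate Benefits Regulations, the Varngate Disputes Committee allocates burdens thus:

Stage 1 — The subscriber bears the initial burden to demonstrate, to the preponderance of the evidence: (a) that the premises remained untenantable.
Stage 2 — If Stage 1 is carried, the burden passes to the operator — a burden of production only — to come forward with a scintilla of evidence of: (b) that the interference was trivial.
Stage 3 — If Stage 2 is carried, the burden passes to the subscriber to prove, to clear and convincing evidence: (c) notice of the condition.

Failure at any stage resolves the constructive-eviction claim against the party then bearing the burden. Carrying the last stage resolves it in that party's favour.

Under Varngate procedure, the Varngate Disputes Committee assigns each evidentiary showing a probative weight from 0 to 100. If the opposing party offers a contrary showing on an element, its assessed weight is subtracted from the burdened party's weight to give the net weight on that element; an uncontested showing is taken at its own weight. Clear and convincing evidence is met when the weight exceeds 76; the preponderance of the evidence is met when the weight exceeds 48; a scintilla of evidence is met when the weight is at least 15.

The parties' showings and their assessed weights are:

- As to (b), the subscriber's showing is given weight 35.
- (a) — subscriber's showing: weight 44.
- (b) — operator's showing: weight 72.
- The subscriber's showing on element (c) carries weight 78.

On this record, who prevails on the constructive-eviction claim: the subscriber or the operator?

Stage 1 — burden on subscriber; standard: the preponderance of the evidence (weight exceeds 48).
    (a): 44 ≤ 48 [not met]
  The subscriber does not carry Stage 1.
So the operator prevails.

operator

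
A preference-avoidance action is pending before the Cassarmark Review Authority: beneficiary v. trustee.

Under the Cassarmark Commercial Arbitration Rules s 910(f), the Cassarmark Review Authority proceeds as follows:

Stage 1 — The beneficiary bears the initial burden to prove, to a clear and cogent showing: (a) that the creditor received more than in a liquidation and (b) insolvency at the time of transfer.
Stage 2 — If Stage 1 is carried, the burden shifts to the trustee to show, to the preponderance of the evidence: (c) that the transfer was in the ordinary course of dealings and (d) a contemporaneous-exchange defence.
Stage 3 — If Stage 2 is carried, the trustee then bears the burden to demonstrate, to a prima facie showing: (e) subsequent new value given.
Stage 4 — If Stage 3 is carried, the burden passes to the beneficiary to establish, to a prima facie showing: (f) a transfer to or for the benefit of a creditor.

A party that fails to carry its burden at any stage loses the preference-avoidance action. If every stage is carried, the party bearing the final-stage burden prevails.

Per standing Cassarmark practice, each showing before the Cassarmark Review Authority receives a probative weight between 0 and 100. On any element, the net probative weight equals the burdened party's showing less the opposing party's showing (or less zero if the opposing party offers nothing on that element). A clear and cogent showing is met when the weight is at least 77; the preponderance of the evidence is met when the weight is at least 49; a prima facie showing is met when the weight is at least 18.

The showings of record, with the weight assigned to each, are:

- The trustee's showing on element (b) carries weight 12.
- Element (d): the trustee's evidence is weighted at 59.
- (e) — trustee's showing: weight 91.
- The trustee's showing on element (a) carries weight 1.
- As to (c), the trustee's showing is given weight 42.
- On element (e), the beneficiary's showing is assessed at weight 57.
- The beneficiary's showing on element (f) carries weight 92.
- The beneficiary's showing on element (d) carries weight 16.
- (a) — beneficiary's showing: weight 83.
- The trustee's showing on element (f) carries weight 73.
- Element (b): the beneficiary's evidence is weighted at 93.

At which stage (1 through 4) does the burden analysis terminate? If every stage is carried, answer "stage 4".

Stage 1 — burden on beneficiary; standard: a clear and cogent showing (weight is at least 77).
    (a): 83 − 1 = 82 ≥ 77 [met]
    (b): 93 − 12 = 81 ≥ 77 [met]
  Stage 1 is satisfied; the onus moves to the trustee.
Stage 2 — burden on trustee; standard: the preponderance of the evidence (weight is at least 49).
    (c): 42 < 49 [not met]
    (d): 59 − 16 = 43 < 49 [not met]
  Stage 2 not carried; the trustee fails its burden.
The beneficiary prevails.

stage 2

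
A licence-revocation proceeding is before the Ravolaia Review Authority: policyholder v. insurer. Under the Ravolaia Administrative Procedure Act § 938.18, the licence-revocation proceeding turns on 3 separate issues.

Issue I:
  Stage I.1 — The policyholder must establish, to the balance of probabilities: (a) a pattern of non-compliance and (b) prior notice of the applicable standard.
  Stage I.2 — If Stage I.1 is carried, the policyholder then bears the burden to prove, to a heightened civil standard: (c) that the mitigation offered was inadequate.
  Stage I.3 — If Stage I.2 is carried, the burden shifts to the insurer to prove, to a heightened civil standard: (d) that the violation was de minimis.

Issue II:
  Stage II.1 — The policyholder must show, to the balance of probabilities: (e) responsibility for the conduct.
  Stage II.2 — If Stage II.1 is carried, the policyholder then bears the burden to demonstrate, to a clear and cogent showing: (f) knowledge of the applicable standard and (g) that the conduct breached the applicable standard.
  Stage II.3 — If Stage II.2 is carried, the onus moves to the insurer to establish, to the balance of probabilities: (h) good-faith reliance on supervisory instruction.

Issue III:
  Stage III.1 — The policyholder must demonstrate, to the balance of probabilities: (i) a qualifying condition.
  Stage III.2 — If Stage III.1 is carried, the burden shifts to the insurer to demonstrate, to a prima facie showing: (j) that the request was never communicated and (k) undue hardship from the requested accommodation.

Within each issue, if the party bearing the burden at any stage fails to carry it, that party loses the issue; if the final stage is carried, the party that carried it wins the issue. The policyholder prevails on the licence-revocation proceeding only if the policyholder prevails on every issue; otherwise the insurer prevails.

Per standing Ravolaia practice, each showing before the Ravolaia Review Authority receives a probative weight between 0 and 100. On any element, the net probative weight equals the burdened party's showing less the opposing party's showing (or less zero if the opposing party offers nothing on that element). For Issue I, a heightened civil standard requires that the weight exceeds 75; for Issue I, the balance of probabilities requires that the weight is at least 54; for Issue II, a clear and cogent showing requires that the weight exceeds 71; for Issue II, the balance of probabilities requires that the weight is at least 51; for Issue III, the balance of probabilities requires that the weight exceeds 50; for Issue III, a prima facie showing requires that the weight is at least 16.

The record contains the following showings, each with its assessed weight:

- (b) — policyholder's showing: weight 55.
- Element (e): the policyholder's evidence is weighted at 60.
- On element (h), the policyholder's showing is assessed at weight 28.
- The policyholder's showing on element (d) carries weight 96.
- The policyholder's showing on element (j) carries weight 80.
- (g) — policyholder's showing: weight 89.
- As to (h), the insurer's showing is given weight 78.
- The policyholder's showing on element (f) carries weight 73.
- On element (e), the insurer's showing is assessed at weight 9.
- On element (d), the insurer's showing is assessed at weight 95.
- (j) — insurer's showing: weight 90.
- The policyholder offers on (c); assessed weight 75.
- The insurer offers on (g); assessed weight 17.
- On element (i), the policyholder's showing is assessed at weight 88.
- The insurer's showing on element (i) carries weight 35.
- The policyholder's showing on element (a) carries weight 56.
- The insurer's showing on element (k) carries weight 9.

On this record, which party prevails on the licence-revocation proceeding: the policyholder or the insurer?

— Issue I —
Stage I.1 — burden on policyholder; standard: the balance of probabilities (weight is at least 54).
    (a): 56 ≥ 54 [met]
    (b): 55 ≥ 54 [met]
  Stage I.1 is satisfied; the policyholder continues to bear the burden.
Stage I.2 — burden on policyholder; standard: a heightened civil standard (weight exceeds 75).
    (c): 75 ≤ 75 [not met]
  Stage I.2 not carried; the policyholder fails its burden.
So the insurer prevails on this issue.
— Issue II —
At Stage II.1 the policyholder must meet the balance of probabilities (weight is at least 51): on (e) the weight is 60 less the opposing 9 gives net 51, which does reach 51, so (e) meets the standard.
  All elements met. The policyholder retains the burden for Stage II.2.
At Stage II.2 the policyholder must meet a clear and cogent showing (weight exceeds 71): on (f) the weight is 73, which does exceed 71, so (f) meets the standard; on (g) the weight is 89 less the opposing 17 gives net 72, > 71, so (g) meets the standard.
  Stage II.2 is satisfied; the onus moves to the insurer.
At Stage II.3 the insurer must meet the balance of probabilities (weight is at least 51): on (h) the weight is 78 less the opposing 28 gives net 50, which does not reach 51, so (h) does not meet the standard.
  Stage II.3 not carried; the insurer fails its burden.
The analysis ends at Stage II.3; the policyholder prevails on this issue.
— Issue III —
Stage III.1 — burden on policyholder; standard: the balance of probabilities (weight exceeds 50).
    (i): 88 − 35 = 53 > 50 [met]
  Stage III.1 carried; the burden shifts to the insurer.
Stage III.2 — burden on insurer; standard: a prima facie showing (weight is at least 16).
    (j): 90 − 80 = 10 < 16 [not met]
    (k): 9 < 16 [not met]
  The insurer does not carry Stage III.2.
The analysis ends at Stage III.2; the policyholder prevails on this issue.
Per-issue: Issue I → insurer; Issue II → policyholder; Issue III → policyholder. The policyholder must prevail on every issue; overall, the insurer prevails.

insurer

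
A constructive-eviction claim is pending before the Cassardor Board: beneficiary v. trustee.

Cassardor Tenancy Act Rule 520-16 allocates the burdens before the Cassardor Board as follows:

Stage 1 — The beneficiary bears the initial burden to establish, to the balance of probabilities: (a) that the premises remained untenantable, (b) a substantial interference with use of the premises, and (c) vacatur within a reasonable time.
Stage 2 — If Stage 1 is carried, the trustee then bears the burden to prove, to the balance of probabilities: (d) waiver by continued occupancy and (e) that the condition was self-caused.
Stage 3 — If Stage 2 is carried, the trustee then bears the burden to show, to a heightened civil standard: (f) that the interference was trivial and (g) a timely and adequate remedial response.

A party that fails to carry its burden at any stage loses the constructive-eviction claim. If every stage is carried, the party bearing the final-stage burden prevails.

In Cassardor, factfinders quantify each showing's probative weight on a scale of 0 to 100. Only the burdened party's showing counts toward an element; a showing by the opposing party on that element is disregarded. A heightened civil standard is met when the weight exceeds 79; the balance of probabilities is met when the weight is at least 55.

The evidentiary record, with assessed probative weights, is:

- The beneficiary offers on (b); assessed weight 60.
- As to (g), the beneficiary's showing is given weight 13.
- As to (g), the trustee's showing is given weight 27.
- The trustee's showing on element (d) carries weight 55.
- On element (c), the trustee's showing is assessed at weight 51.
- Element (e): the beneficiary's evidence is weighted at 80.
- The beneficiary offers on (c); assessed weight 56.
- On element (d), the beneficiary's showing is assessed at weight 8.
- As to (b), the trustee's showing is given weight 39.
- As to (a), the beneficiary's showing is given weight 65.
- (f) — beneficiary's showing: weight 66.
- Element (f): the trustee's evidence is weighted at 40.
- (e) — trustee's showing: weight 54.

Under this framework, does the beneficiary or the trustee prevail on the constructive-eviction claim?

Stage 1 — burden on beneficiary; standard: the balance of probabilities (weight is at least 55).
    (a): 65 ≥ 55 [met]
    (b): 60 (trustee's 39 disregarded) ≥ 55 [met]
    (c): 56 (trustee's 51 disregarded) ≥ 55 [met]
  Stage 1 is satisfied; the onus moves to the trustee.
Stage 2 — burden on trustee; standard: the balance of probabilities (weight is at least 55).
    (d): 55 (beneficiary's 8 disregarded) ≥ 55 [met]
    (e): 54 (beneficiary's 80 disregarded) < 55 [not met]
  Stage 2 not carried; the trustee fails its burden.
The analysis ends at Stage 2; the beneficiary prevails.

beneficiary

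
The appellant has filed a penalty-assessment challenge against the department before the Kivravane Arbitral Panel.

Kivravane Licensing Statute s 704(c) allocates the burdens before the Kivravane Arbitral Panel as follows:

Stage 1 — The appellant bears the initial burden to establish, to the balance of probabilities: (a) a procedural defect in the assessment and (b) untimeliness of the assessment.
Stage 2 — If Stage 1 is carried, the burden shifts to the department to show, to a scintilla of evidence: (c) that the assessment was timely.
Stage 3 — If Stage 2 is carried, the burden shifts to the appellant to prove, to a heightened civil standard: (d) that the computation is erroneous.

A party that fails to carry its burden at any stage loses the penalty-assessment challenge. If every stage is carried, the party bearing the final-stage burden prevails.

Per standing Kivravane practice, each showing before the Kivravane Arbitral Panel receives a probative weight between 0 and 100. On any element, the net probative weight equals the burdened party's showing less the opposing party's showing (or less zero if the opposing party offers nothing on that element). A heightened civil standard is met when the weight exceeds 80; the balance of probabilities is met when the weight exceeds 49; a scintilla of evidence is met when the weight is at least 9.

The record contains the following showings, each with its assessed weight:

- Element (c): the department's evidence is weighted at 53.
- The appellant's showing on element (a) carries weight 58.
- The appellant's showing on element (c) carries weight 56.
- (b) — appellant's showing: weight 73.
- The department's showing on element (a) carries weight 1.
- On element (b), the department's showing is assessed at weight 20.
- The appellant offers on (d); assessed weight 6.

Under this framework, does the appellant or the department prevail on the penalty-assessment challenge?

appellant

At Stage 1 the appellant must meet the balance of probabilities (weight exceeds 49): on (a) the weight is 58 less the opposing 1 gives net 57, which does exceed 49, so (a) meets the standard; on (b) the weight is 73 less the opposing 20 gives net 53, which does exceed 49, so (b) meets the standard.
  Stage 1 carried; the burden shifts to the department.
At Stage 2 the department must meet a scintilla of evidence (weight is at least 9): on (c) the weight is 53 less the opposing 56 gives net -3, < 9, so (c) does not meet the standard.
  The department does not carry Stage 2.
The appellant prevails.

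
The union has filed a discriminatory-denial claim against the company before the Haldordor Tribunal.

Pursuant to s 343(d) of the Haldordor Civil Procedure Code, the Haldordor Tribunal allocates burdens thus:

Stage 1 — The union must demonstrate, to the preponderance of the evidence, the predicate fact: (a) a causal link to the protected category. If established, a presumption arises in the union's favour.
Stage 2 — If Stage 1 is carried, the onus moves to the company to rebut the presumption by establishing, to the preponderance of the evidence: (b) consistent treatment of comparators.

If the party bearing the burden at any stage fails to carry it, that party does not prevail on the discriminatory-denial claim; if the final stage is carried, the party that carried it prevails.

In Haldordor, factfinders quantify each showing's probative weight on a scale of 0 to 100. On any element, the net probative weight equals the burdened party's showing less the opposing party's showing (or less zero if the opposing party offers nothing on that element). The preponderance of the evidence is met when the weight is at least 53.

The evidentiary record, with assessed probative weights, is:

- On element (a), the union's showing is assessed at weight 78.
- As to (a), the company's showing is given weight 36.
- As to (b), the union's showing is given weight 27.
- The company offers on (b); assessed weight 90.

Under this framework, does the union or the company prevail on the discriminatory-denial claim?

company

Stage 1 (union, the preponderance of the evidence, weight is at least 53): (a) net 78−36=42 < 53 — fails.
  The union does not carry Stage 1.
So the company prevails.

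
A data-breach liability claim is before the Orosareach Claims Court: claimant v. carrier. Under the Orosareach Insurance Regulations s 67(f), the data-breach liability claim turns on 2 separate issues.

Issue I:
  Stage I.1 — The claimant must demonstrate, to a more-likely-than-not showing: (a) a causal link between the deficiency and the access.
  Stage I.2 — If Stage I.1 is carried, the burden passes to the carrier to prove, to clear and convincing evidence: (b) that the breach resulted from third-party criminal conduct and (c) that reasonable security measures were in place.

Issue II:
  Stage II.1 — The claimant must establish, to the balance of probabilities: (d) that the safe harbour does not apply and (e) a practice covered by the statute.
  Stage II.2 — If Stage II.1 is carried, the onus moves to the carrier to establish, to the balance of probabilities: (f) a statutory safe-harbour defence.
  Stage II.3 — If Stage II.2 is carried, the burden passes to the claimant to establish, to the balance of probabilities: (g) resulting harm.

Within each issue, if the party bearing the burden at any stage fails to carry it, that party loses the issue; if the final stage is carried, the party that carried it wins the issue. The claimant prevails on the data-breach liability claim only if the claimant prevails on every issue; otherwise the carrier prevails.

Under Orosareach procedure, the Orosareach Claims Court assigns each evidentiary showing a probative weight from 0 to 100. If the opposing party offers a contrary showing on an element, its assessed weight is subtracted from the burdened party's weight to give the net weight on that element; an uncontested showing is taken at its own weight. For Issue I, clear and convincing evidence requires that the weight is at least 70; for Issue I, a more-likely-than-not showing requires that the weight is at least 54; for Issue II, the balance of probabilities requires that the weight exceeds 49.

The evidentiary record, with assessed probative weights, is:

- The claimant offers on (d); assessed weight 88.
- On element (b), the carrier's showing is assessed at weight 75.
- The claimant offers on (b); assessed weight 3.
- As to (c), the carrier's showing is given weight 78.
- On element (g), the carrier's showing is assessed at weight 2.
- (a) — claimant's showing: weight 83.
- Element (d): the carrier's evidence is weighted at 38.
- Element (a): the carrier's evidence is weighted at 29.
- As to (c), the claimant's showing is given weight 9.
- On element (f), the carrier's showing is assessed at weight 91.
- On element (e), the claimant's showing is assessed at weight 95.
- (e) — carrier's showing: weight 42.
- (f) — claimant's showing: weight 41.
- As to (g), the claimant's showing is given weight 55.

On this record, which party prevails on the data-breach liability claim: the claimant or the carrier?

— Issue I —
Stage I.1 (claimant, a more-likely-than-not showing, weight is at least 54): (a) net 83−29=54 ≥ 54 — meets.
  All elements met. The burden passes to the carrier.
Stage I.2 (carrier, clear and convincing evidence, weight is at least 70): (b) net 75−3=72 ≥ 70 — meets; (c) net 78−9=69 < 70 — fails.
  Not every element is met, so the carrier fails to carry Stage I.2.
The claimant prevails on this issue.
— Issue II —
Stage II.1 (claimant, the balance of probabilities, weight exceeds 49): (d) net 88−38=50 > 49 — meets; (e) net 95−42=53 > 49 — meets.
  Stage II.1 is satisfied; the onus moves to the carrier.
Stage II.2 (carrier, the balance of probabilities, weight exceeds 49): (f) net 91−41=50 > 49 — meets.
  All elements met. The burden passes to the claimant.
Stage II.3 (claimant, the balance of probabilities, weight exceeds 49): (g) net 55−2=53 > 49 — meets.
  The claimant carries the last stage.
With every stage satisfied, the claimant prevails on this issue.
Per-issue: Issue I → claimant; Issue II → claimant. The claimant must prevail on every issue; overall, the claimant prevails.

claimant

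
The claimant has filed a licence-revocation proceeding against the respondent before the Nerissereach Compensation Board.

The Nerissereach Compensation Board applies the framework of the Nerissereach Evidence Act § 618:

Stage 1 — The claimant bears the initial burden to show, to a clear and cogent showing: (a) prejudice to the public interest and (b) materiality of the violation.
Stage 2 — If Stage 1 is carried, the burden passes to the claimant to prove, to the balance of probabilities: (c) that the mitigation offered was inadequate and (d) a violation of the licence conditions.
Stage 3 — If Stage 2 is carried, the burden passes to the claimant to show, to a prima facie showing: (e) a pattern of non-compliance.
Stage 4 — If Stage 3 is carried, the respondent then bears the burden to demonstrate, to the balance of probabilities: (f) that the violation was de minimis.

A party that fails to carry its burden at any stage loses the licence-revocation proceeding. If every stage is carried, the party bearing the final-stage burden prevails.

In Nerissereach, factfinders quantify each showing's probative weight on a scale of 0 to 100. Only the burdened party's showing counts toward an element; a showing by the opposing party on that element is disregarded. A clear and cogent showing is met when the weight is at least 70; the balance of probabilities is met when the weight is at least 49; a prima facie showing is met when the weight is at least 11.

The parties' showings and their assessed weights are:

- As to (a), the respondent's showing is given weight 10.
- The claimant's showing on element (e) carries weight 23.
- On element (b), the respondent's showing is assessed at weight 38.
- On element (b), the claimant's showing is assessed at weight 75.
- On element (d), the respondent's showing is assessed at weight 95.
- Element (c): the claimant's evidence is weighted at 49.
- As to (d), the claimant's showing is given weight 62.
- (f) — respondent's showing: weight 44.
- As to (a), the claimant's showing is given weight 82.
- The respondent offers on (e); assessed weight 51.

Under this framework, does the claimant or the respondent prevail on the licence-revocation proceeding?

claimant

Stage 1 — burden on claimant; standard: a clear and cogent showing (weight is at least 70).
    (a): 82 (respondent's 10 disregarded) ≥ 70 [met]
    (b): 75 (respondent's 38 disregarded) ≥ 70 [met]
  Stage 1 carried; the burden remains with the claimant.
Stage 2 — burden on claimant; standard: the balance of probabilities (weight is at least 49).
    (c): 49 ≥ 49 [met]
    (d): 62 (respondent's 95 disregarded) ≥ 49 [met]
  Stage 2 carried; the burden remains with the claimant.
Stage 3 — burden on claimant; standard: a prima facie showing (weight is at least 11).
    (e): 23 (respondent's 51 disregarded) ≥ 11 [met]
  The claimant carries Stage 3; the respondent now bears the burden.
Stage 4 — burden on respondent; standard: the balance of probabilities (weight is at least 49).
    (f): 44 < 49 [not met]
  The respondent does not carry Stage 4.
So the claimant prevails.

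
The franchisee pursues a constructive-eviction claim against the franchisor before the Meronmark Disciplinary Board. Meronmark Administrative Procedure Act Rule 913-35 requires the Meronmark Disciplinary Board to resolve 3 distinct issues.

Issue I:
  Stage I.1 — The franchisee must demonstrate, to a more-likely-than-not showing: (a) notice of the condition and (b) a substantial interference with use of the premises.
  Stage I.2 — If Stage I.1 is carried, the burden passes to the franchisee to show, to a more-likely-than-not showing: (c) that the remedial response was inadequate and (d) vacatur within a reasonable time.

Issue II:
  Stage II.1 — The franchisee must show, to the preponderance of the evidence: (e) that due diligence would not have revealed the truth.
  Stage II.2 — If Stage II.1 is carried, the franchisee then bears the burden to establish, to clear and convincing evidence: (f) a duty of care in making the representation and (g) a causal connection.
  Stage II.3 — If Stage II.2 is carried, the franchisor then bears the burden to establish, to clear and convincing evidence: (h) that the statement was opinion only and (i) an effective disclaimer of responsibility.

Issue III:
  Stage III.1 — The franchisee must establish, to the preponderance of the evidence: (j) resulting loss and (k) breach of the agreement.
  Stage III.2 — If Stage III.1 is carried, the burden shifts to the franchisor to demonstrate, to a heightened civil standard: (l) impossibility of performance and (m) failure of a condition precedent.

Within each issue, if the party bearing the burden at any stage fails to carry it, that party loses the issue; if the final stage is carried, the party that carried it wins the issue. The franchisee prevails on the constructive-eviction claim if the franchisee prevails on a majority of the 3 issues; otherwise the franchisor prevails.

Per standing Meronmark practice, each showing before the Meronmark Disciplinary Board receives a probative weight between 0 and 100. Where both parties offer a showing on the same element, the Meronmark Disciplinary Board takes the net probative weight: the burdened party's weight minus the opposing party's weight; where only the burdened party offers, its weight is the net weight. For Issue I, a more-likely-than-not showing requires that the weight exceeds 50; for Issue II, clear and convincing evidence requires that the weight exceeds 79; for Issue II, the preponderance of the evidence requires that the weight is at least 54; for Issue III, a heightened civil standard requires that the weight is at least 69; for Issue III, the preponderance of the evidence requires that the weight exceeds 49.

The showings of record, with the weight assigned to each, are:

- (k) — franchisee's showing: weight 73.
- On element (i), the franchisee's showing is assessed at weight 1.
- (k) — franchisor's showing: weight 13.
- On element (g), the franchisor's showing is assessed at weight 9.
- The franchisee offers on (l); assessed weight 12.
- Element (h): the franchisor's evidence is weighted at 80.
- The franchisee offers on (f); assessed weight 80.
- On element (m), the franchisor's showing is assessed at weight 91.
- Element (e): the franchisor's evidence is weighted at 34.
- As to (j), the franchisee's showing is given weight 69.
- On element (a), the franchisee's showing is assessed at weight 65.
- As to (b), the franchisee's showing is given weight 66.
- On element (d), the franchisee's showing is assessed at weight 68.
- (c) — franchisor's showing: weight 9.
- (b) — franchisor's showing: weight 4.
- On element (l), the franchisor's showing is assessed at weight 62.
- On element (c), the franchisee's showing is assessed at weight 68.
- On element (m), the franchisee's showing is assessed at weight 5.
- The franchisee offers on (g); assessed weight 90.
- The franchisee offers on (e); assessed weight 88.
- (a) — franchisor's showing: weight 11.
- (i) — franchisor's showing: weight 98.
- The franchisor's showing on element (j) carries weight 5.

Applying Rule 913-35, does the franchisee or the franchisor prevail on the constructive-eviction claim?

franchisee

— Issue I —
Stage I.1 (franchisee, a more-likely-than-not showing, weight exceeds 50): (a) net 65−11=54 > 50 — meets; (b) net 66−4=62 > 50 — meets.
  Stage I.1 is satisfied; the franchisee continues to bear the burden.
Stage I.2 (franchisee, a more-likely-than-not showing, weight exceeds 50): (c) net 68−9=59 > 50 — meets; (d) 68 > 50 — meets.
  The franchisee carries the last stage.
With every stage satisfied, the franchisee prevails on this issue.
— Issue II —
Stage II.1 (franchisee, the preponderance of the evidence, weight is at least 54): (e) net 88−34=54 ≥ 54 — meets.
  All elements met. The franchisee retains the burden for Stage II.2.
Stage II.2 (franchisee, clear and convincing evidence, weight exceeds 79): (f) 80 > 79 — meets; (g) net 90−9=81 > 79 — meets.
  Stage II.2 carried; the burden shifts to the franchisor.
Stage II.3 (franchisor, clear and convincing evidence, weight exceeds 79): (h) 80 > 79 — meets; (i) net 98−1=97 > 79 — meets.
  The franchisor carries the last stage.
Every stage carried; the franchisor prevails on this issue.
— Issue III —
At Stage III.1 the franchisee must meet the preponderance of the evidence (weight exceeds 49): on (j) the weight is 69 less the opposing 5 gives net 64, > 49, so (j) meets the standard; on (k) the weight is 73 less the opposing 13 gives net 60, which does exceed 49, so (k) meets the standard.
  All elements met. The burden passes to the franchisor.
At Stage III.2 the franchisor must meet a heightened civil standard (weight is at least 69): on (l) the weight is 62 less the opposing 12 gives net 50, which does not reach 69, so (l) does not meet the standard; on (m) the weight is 91 less the opposing 5 gives net 86, ≥ 69, so (m) meets the standard.
  Stage III.2 not carried; the franchisor fails its burden.
So the franchisee prevails on this issue.
Per-issue: Issue I → franchisee; Issue II → franchisor; Issue III → franchisee. The franchisee must prevail on a majority of issues; overall, the franchisee prevails.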